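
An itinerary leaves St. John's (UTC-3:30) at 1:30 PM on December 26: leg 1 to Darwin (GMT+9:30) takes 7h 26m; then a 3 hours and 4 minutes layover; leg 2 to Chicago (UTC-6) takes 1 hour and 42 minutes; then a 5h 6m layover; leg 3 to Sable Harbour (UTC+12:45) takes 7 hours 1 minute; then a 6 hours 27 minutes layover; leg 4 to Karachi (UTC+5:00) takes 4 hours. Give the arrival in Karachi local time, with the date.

Convert departure to UTC: 1:30 PM + 3:30 = 5:00 PM UTC on Dec 26.
Add 7 hours and 26 minutes leg 1 → 12:26 AM UTC (Dec 27).
Add 3 hours and 4 minutes layover in Darwin → 3:30 AM UTC.
Add 1 hour and 42 minutes leg 2 → 5:12 AM UTC.
Add 5 hours 6 minutes layover in Chicago → 10:18 AM UTC.
Add 7 hours 1 minute leg 3 → 5:19 PM UTC.
Add 6 hours 27 minutes layover in Sable Harbour → 11:46 PM UTC.
Add 4 hours leg 4 → 3:46 AM UTC (Dec 28).
Karachi is UTC+5:00, so local arrival = 3:46 AM + 5:00 = 8:46 AM on Dec 28.

8:46 AM on December 28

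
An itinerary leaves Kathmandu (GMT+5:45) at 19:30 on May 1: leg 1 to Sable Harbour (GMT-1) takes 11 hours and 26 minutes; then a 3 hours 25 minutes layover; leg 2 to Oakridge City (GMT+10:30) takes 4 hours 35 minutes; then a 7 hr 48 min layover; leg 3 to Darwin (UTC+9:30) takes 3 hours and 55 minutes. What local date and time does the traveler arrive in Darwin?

06:24 on May 3

Convert departure to UTC: 19:30 − 5:45 = 13:45 UTC on May 1.
Add 11 hours 26 minutes leg 1 → 01:11 UTC (May 2).
Add 3 hours 25 minutes layover in Sable Harbour → 04:36 UTC.
Add 4 hours 35 minutes leg 2 → 09:11 UTC.
Add 7 hours and 48 minutes layover in Oakridge City → 16:59 UTC.
Add 3 hours and 55 minutes leg 3 → 20:54 UTC.
Darwin is UTC+9:30, so local arrival = 20:54 + 9:30 = 06:24 on May 3.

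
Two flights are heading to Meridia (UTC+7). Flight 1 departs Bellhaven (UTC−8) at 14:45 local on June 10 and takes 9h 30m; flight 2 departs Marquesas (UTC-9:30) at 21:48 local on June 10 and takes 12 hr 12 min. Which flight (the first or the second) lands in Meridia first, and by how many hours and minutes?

Flight 1 in UTC: 14:45 + 8:00 = 22:45 on Jun 10.
+9 hours and 30 minutes → arrive 08:15 UTC on Jun 11.
Flight 2 in UTC: 21:48 + 9:30 = 07:18 on Jun 11.
+12 hours and 12 minutes → arrive 19:30 UTC on Jun 11.
Flight 1 lands earlier by 11 hours 15 minutes.

the first, by 11 hours 15 minutes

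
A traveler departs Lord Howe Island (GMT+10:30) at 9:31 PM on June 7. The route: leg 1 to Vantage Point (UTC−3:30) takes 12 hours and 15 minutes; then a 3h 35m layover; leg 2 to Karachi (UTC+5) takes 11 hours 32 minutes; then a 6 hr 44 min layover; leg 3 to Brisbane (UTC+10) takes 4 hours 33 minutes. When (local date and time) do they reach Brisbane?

Convert departure to UTC: 9:31 PM − 10:30 = 11:01 AM UTC on Jun 7.
Add 12 hours and 15 minutes leg 1 → 11:16 PM UTC.
Add 3 hours 35 minutes layover in Vantage Point → 2:51 AM UTC (Jun 8).
Add 11 hours and 32 minutes leg 2 → 2:23 PM UTC.
Add 6 hours and 44 minutes layover in Karachi → 9:07 PM UTC.
Add 4 hours and 33 minutes leg 3 → 1:40 AM UTC (Jun 9).
Brisbane is UTC+10:00, so local arrival = 1:40 AM + 10:00 = 11:40 AM on Jun 9.

11:40 AM on Jun 9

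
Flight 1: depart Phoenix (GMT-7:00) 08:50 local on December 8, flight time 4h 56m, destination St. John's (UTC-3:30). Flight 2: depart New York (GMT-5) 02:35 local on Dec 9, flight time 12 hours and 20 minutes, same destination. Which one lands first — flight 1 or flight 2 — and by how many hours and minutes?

Flight 1 in UTC: 08:50 + 7:00 = 15:50 on Dec 8.
+4 hours 56 minutes → arrive 20:46 UTC on Dec 8.
Flight 2 in UTC: 02:35 + 5:00 = 07:35 on Dec 9.
+12 hours and 20 minutes → arrive 19:55 UTC on Dec 9.
Flight 1 lands earlier by 23 hours 9 minutes.

the first, by 23 hours 9 minutes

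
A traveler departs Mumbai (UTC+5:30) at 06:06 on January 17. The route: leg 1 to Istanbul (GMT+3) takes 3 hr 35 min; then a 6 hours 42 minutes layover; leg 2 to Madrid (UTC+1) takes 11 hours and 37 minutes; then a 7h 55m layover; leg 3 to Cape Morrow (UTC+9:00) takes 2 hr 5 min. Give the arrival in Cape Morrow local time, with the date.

17:30 on January 18

Convert departure to UTC: 06:06 − 5:30 = 00:36 UTC on Jan 17.
Add 3 hours 35 minutes leg 1 → 04:11 UTC.
Add 6 hours 42 minutes layover in Istanbul → 10:53 UTC.
Add 11 hours and 37 minutes leg 2 → 22:30 UTC.
Add 7 hours and 55 minutes layover in Madrid → 06:25 UTC (Jan 18).
Add 2 hours and 5 minutes leg 3 → 08:30 UTC.
Cape Morrow is UTC+9:00, so local arrival = 08:30 + 9:00 = 17:30 on Jan 18.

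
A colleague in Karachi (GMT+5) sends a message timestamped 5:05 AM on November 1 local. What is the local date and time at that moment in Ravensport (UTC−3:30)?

8:35 PM on October 31

Ravensport is 8:30 behind Karachi.
Shift by the zone difference: 5:05 AM − 8:30 = 8:35 PM on Oct 31 in Ravensport.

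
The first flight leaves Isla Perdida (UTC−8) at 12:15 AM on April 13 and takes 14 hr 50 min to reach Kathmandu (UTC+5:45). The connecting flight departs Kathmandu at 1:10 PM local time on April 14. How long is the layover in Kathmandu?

Convert departure to UTC: 12:15 AM + 8:00 = 8:15 AM UTC on Apr 13.
Add 14 hours 50 minutes flight time → 11:05 PM UTC.
Kathmandu is UTC+5:45, so local arrival = 11:05 PM + 5:45 = 4:50 AM on Apr 14.
Layover = 1:10 PM − 4:50 AM = 8 hours 20 minutes.

8 hours 20 minutes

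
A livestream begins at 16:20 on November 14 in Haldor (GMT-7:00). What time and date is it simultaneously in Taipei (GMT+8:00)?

07:20 on November 15

Taipei is 15:00 ahead of Haldor.
Shift by the zone difference: 16:20 + 15:00 = 07:20 on Nov 15 in Taipei.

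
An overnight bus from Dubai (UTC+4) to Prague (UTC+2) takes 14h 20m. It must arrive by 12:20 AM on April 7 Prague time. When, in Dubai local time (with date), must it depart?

Target arrival in UTC: 12:20 AM − 2:00 = 10:20 PM on Apr 6.
Subtract 14 hours 20 minutes → departure 8:00 AM UTC on Apr 6.
Dubai is UTC+4:00: 8:00 AM + 4:00 = 12:00 PM on Apr 6.

12:00 PM on April 6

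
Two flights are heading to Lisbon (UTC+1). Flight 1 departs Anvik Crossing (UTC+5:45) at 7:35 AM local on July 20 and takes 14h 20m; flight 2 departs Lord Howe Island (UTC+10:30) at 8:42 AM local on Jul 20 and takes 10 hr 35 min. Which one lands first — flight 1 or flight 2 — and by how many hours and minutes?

Flight 1 in UTC: 7:35 AM − 5:45 = 1:50 AM on Jul 20.
+14 hours and 20 minutes → arrive 4:10 PM UTC on Jul 20.
Flight 2 in UTC: 8:42 AM − 10:30 = 10:12 PM on Jul 19.
+10 hours and 35 minutes → arrive 8:47 AM UTC on Jul 20.
Flight 2 lands earlier by 7 hours 23 minutes.

the second, by 7 hours 23 minutes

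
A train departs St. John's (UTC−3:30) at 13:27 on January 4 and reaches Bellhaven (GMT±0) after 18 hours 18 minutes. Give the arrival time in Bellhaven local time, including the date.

11:15 on January 5

Convert departure to UTC: 13:27 + 3:30 = 16:57 UTC on Jan 4.
Add 18 hours 18 minutes travel time → 11:15 UTC (Jan 5).
Bellhaven is UTC+0, so local arrival is the same: 11:15 on Jan 5.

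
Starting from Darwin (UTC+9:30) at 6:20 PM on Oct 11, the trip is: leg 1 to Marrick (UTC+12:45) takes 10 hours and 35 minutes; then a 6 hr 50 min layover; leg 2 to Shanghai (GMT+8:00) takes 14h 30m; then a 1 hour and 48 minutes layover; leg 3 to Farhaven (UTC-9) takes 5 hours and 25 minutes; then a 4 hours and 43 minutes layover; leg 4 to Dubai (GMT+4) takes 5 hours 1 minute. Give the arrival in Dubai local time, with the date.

1:42 PM on October 13

Convert departure to UTC: 6:20 PM − 9:30 = 8:50 AM UTC on Oct 11.
Add 10 hours and 35 minutes leg 1 → 7:25 PM UTC.
Add 6 hours 50 minutes layover in Marrick → 2:15 AM UTC (Oct 12).
Add 14 hours 30 minutes leg 2 → 4:45 PM UTC.
Add 1 hour 48 minutes layover in Shanghai → 6:33 PM UTC.
Add 5 hours 25 minutes leg 3 → 11:58 PM UTC.
Add 4 hours 43 minutes layover in Farhaven → 4:41 AM UTC (Oct 13).
Add 5 hours 1 minute leg 4 → 9:42 AM UTC.
Dubai is UTC+4:00, so local arrival = 9:42 AM + 4:00 = 1:42 PM on Oct 13.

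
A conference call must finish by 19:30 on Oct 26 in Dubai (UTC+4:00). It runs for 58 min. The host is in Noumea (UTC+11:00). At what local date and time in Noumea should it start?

Target end time in UTC: 19:30 − 4:00 = 15:30 on Oct 26.
Subtract 58 minutes → start 14:32 UTC on Oct 26.
Noumea is UTC+11:00: 14:32 + 11:00 = 01:32 on Oct 27.

01:32 on Oct 27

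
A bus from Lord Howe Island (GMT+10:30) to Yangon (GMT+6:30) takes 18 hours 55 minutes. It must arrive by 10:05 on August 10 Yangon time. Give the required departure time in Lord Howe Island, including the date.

Target arrival in UTC: 10:05 − 6:30 = 03:35 on Aug 10.
Subtract 18 hours 55 minutes → departure 08:40 UTC on Aug 9.
Lord Howe Island is UTC+10:30: 08:40 + 10:30 = 19:10 on Aug 9.

19:10 on Aug 9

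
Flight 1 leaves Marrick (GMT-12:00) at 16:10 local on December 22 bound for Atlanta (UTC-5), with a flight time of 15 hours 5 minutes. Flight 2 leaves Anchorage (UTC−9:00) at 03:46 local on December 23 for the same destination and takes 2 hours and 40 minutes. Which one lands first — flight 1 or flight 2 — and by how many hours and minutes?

the second, by 3 hours 49 minutes

Flight 1 in UTC: 16:10 + 12:00 = 04:10 on Dec 23.
+15 hours 5 minutes → arrive 19:15 UTC on Dec 23.
Flight 2 in UTC: 03:46 + 9:00 = 12:46 on Dec 23.
+2 hours 40 minutes → arrive 15:26 UTC on Dec 23.
Flight 2 lands earlier by 3 hours 49 minutes.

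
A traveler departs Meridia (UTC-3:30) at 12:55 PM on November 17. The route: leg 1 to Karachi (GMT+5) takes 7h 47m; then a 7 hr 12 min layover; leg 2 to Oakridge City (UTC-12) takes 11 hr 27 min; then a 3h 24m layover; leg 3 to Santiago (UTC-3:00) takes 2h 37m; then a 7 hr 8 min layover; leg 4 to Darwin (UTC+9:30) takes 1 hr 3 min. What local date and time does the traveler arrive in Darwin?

Convert departure to UTC: 12:55 PM + 3:30 = 4:25 PM UTC on Nov 17.
Add 7 hours 47 minutes leg 1 → 12:12 AM UTC (Nov 18).
Add 7 hours and 12 minutes layover in Karachi → 7:24 AM UTC.
Add 11 hours 27 minutes leg 2 → 6:51 PM UTC.
Add 3 hours and 24 minutes layover in Oakridge City → 10:15 PM UTC.
Add 2 hours and 37 minutes leg 3 → 12:52 AM UTC (Nov 19).
Add 7 hours and 8 minutes layover in Santiago → 8:00 AM UTC.
Add 1 hour 3 minutes leg 4 → 9:03 AM UTC.
Darwin is UTC+9:30, so local arrival = 9:03 AM + 9:30 = 6:33 PM on Nov 19.

6:33 PM on Nov 19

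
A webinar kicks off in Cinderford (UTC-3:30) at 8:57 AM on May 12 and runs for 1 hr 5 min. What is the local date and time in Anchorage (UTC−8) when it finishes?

5:32 AM on May 12

Anchorage is 4:30 behind Cinderford.
After 1 hour 5 minutes it is 10:02 AM in Cinderford.
Shift by the zone difference: 10:02 AM − 4:30 = 5:32 AM on May 12 in Anchorage.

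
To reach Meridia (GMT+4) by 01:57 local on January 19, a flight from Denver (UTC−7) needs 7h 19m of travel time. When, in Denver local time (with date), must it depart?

Target arrival in UTC: 01:57 − 4:00 = 21:57 on Jan 18.
Subtract 7 hours 19 minutes → departure 14:38 UTC on Jan 18.
Denver is UTC−7:00: 14:38 − 7:00 = 07:38 on Jan 18.

07:38 on January 18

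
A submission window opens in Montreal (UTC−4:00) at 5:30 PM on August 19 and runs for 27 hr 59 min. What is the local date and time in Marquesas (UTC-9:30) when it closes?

Marquesas is 5:30 behind Montreal.
After 27 hours and 59 minutes it is 9:29 PM (Aug 20) in Montreal.
Shift by the zone difference: 9:29 PM − 5:30 = 3:59 PM on Aug 20 in Marquesas.

3:59 PM on August 20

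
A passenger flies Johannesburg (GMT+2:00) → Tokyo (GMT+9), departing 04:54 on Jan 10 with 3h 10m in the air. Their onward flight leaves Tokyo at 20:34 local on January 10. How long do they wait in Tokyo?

5 hours 30 minutes

Convert departure to UTC: 04:54 − 2:00 = 02:54 UTC on Jan 10.
Add 3 hours 10 minutes flight time → 06:04 UTC.
Tokyo is UTC+9:00, so local arrival = 06:04 + 9:00 = 15:04 on Jan 10.
Layover = 20:34 − 15:04 = 5 hours 30 minutes.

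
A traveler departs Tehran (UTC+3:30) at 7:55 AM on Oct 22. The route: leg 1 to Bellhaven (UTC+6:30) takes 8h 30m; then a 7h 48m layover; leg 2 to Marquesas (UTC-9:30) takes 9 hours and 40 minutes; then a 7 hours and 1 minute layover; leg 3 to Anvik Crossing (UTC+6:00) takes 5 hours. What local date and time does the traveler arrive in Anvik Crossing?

Convert departure to UTC: 7:55 AM − 3:30 = 4:25 AM UTC on Oct 22.
Add 8 hours 30 minutes leg 1 → 12:55 PM UTC.
Add 7 hours and 48 minutes layover in Bellhaven → 8:43 PM UTC.
Add 9 hours and 40 minutes leg 2 → 6:23 AM UTC (Oct 23).
Add 7 hours and 1 minute layover in Marquesas → 1:24 PM UTC.
Add 5 hours leg 3 → 6:24 PM UTC.
Anvik Crossing is UTC+6:00, so local arrival = 6:24 PM + 6:00 = 12:24 AM on Oct 24.

12:24 AM on Oct 24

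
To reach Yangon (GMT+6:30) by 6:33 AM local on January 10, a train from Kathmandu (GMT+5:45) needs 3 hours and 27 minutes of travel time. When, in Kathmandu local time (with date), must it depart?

2:21 AM on January 10

Target arrival in UTC: 6:33 AM − 6:30 = 12:03 AM on Jan 10.
Subtract 3 hours and 27 minutes → departure 8:36 PM UTC on Jan 9.
Kathmandu is UTC+5:45: 8:36 PM + 5:45 = 2:21 AM on Jan 10.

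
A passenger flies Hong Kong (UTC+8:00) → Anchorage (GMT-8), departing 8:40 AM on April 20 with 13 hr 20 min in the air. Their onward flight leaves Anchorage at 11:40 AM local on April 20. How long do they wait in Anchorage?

5 hours 40 minutes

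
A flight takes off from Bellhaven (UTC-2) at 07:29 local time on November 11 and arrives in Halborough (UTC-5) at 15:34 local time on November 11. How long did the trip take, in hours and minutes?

11 hours 5 minutes

Halborough is 3:00 behind Bellhaven.
Clock-face elapsed time (ignoring zones) is 8 hours 5 minutes.
Actual elapsed = 8 hours 5 minutes + 3:00 = 11 hours 5 minutes.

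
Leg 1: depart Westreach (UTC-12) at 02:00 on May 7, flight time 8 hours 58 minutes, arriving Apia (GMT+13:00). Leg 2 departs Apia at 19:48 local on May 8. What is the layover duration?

7 hours 50 minutes

Convert departure to UTC: 02:00 + 12:00 = 14:00 UTC on May 7.
Add 8 hours and 58 minutes flight time → 22:58 UTC.
Apia is UTC+13:00, so local arrival = 22:58 + 13:00 = 11:58 on May 8.
Layover = 19:48 − 11:58 = 7 hours 50 minutes.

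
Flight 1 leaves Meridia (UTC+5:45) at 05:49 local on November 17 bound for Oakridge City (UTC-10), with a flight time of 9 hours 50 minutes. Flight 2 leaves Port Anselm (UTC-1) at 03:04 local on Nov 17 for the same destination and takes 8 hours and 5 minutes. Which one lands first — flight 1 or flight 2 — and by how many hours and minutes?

the first, by 2 hours 15 minutes

Flight 1 in UTC: 05:49 − 5:45 = 00:04 on Nov 17.
+9 hours and 50 minutes → arrive 09:54 UTC on Nov 17.
Flight 2 in UTC: 03:04 + 1:00 = 04:04 on Nov 17.
+8 hours and 5 minutes → arrive 12:09 UTC on Nov 17.
Flight 1 lands earlier by 2 hours 15 minutes.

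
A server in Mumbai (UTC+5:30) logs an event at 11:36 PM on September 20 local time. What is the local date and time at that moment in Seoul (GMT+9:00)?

3:06 AM on September 21

In UTC: 11:36 PM − 5:30 = 6:06 PM on Sep 20.
Seoul is UTC+9:00: 6:06 PM + 9:00 = 3:06 AM on Sep 21.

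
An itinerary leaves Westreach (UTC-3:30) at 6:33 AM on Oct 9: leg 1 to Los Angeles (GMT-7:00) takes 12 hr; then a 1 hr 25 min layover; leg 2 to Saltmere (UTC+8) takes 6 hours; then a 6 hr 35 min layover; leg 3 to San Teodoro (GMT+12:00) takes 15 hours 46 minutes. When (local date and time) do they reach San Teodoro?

Convert departure to UTC: 6:33 AM + 3:30 = 10:03 AM UTC on Oct 9.
Add 12 hours leg 1 → 10:03 PM UTC.
Add 1 hour 25 minutes layover in Los Angeles → 11:28 PM UTC.
Add 6 hours leg 2 → 5:28 AM UTC (Oct 10).
Add 6 hours and 35 minutes layover in Saltmere → 12:03 PM UTC.
Add 15 hours and 46 minutes leg 3 → 3:49 AM UTC (Oct 11).
San Teodoro is UTC+12:00, so local arrival = 3:49 AM + 12:00 = 3:49 PM on Oct 11.

3:49 PM on October 11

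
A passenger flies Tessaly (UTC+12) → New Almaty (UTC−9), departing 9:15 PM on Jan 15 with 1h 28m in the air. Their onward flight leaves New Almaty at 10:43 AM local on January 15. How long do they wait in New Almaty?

9 hours

Convert departure to UTC: 9:15 PM − 12:00 = 9:15 AM UTC on Jan 15.
Add 1 hour and 28 minutes flight time → 10:43 AM UTC.
New Almaty is UTC−9:00, so local arrival = 10:43 AM − 9:00 = 1:43 AM on Jan 15.
Layover = 10:43 AM − 1:43 AM = 9 hours.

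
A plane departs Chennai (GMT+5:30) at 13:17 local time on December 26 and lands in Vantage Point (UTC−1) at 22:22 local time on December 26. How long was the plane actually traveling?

15 hours 35 minutes

Departure in UTC: 13:17 − 5:30 = 07:47 on Dec 26.
Arrival in UTC: 22:22 + 1:00 = 23:22 on Dec 26.
Elapsed = 23:22 − 07:47 = 15 hours 35 minutes.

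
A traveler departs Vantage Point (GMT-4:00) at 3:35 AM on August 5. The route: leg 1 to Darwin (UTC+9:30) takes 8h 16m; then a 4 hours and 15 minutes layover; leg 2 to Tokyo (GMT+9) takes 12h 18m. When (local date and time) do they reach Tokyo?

5:24 PM on August 6

Convert departure to UTC: 3:35 AM + 4:00 = 7:35 AM UTC on Aug 5.
Add 8 hours and 16 minutes leg 1 → 3:51 PM UTC.
Add 4 hours and 15 minutes layover in Darwin → 8:06 PM UTC.
Add 12 hours and 18 minutes leg 2 → 8:24 AM UTC (Aug 6).
Tokyo is UTC+9:00, so local arrival = 8:24 AM + 9:00 = 5:24 PM on Aug 6.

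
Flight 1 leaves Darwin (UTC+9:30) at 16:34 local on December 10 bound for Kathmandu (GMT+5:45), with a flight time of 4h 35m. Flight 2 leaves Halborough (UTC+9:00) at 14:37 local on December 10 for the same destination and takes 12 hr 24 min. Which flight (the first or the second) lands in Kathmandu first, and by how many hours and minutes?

the first, by 6 hours 22 minutes

Flight 1 in UTC: 16:34 − 9:30 = 07:04 on Dec 10.
+4 hours and 35 minutes → arrive 11:39 UTC on Dec 10.
Flight 2 in UTC: 14:37 − 9:00 = 05:37 on Dec 10.
+12 hours and 24 minutes → arrive 18:01 UTC on Dec 10.
Flight 1 lands earlier by 6 hours 22 minutes.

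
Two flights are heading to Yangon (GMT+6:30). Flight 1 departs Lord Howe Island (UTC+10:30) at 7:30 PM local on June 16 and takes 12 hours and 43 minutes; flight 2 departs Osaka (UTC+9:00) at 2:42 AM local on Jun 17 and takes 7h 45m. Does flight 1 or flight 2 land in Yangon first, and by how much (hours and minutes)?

the first, by 3 hours 44 minutes

Flight 1 in UTC: 7:30 PM − 10:30 = 9:00 AM on Jun 16.
+12 hours and 43 minutes → arrive 9:43 PM UTC on Jun 16.
Flight 2 in UTC: 2:42 AM − 9:00 = 5:42 PM on Jun 16.
+7 hours 45 minutes → arrive 1:27 AM UTC on Jun 17.
Flight 1 lands earlier by 3 hours 44 minutes.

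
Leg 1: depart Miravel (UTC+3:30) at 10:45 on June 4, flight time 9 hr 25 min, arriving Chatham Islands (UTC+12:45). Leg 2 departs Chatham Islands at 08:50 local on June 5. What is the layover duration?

Convert departure to UTC: 10:45 − 3:30 = 07:15 UTC on Jun 4.
Add 9 hours and 25 minutes flight time → 16:40 UTC.
Chatham Islands is UTC+12:45, so local arrival = 16:40 + 12:45 = 05:25 on Jun 5.
Layover = 08:50 − 05:25 = 3 hours 25 minutes.

3 hours 25 minutes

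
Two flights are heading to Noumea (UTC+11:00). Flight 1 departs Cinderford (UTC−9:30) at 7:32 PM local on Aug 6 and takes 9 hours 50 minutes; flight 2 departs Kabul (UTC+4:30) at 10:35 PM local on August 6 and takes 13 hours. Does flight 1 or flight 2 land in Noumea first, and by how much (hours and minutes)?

Flight 1 in UTC: 7:32 PM + 9:30 = 5:02 AM on Aug 7.
+9 hours and 50 minutes → arrive 2:52 PM UTC on Aug 7.
Flight 2 in UTC: 10:35 PM − 4:30 = 6:05 PM on Aug 6.
+13 hours → arrive 7:05 AM UTC on Aug 7.
Flight 2 lands earlier by 7 hours 47 minutes.

the second, by 7 hours 47 minutes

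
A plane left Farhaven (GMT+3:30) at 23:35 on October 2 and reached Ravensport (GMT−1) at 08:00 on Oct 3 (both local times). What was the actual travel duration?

Departure in UTC: 23:35 − 3:30 = 20:05 on Oct 2.
Arrival in UTC: 08:00 + 1:00 = 09:00 on Oct 3.
Elapsed = 09:00 − 20:05 (+1 day) = 12 hours 55 minutes.

12 hours 55 minutes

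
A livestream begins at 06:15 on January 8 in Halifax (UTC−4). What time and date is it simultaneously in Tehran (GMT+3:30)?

Tehran is 7:30 ahead of Halifax.
Shift by the zone difference: 06:15 + 7:30 = 13:45 on Jan 8 in Tehran.

13:45 on January 8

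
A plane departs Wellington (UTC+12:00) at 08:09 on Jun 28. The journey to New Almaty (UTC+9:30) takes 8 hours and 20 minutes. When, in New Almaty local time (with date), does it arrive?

New Almaty is 2:30 behind Wellington.
After 8 hours 20 minutes it is 16:29 in Wellington.
Shift by the zone difference: 16:29 − 2:30 = 13:59 on Jun 28 in New Almaty.

13:59 on June 28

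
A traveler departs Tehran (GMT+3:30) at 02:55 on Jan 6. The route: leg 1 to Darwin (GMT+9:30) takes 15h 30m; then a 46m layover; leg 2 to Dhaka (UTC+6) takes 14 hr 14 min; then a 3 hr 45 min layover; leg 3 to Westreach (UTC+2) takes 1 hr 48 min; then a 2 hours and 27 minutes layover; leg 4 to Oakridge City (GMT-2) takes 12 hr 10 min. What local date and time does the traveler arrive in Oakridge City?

Convert departure to UTC: 02:55 − 3:30 = 23:25 UTC on Jan 5.
Add 15 hours and 30 minutes leg 1 → 14:55 UTC (Jan 6).
Add 46 minutes layover in Darwin → 15:41 UTC.
Add 14 hours and 14 minutes leg 2 → 05:55 UTC (Jan 7).
Add 3 hours 45 minutes layover in Dhaka → 09:40 UTC.
Add 1 hour and 48 minutes leg 3 → 11:28 UTC.
Add 2 hours 27 minutes layover in Westreach → 13:55 UTC.
Add 12 hours and 10 minutes leg 4 → 02:05 UTC (Jan 8).
Oakridge City is UTC−2:00, so local arrival = 02:05 − 2:00 = 00:05 on Jan 8.

00:05 on January 8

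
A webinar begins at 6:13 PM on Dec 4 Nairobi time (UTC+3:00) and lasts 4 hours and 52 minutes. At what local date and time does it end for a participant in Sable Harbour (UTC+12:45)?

Convert start to UTC: 6:13 PM − 3:00 = 3:13 PM UTC on Dec 4.
Add 4 hours and 52 minutes duration → 8:05 PM UTC.
Sable Harbour is UTC+12:45, so local end time = 8:05 PM + 12:45 = 8:50 AM on Dec 5.

8:50 AM on December 5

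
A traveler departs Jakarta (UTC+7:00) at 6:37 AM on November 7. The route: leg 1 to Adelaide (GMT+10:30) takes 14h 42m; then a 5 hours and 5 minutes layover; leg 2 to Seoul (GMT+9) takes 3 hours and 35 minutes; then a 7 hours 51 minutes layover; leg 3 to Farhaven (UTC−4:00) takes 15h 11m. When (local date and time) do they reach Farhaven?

6:01 PM on Nov 8

Convert departure to UTC: 6:37 AM − 7:00 = 11:37 PM UTC on Nov 6.
Add 14 hours 42 minutes leg 1 → 2:19 PM UTC (Nov 7).
Add 5 hours 5 minutes layover in Adelaide → 7:24 PM UTC.
Add 3 hours and 35 minutes leg 2 → 10:59 PM UTC.
Add 7 hours 51 minutes layover in Seoul → 6:50 AM UTC (Nov 8).
Add 15 hours and 11 minutes leg 3 → 10:01 PM UTC.
Farhaven is UTC−4:00, so local arrival = 10:01 PM − 4:00 = 6:01 PM on Nov 8.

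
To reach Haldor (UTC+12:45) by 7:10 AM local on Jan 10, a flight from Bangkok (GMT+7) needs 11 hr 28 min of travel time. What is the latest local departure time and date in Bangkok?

1:57 PM on January 9

Target arrival in UTC: 7:10 AM − 12:45 = 6:25 PM on Jan 9.
Subtract 11 hours and 28 minutes → departure 6:57 AM UTC on Jan 9.
Bangkok is UTC+7:00: 6:57 AM + 7:00 = 1:57 PM on Jan 9.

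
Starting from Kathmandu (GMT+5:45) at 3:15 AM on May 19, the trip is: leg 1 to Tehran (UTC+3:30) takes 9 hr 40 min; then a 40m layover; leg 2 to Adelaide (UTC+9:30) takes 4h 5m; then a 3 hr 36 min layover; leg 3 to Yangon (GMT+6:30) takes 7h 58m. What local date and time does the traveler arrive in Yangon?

5:59 AM on May 20

Convert departure to UTC: 3:15 AM − 5:45 = 9:30 PM UTC on May 18.
Add 9 hours 40 minutes leg 1 → 7:10 AM UTC (May 19).
Add 40 minutes layover in Tehran → 7:50 AM UTC.
Add 4 hours and 5 minutes leg 2 → 11:55 AM UTC.
Add 3 hours 36 minutes layover in Adelaide → 3:31 PM UTC.
Add 7 hours 58 minutes leg 3 → 11:29 PM UTC.
Yangon is UTC+6:30, so local arrival = 11:29 PM + 6:30 = 5:59 AM on May 20.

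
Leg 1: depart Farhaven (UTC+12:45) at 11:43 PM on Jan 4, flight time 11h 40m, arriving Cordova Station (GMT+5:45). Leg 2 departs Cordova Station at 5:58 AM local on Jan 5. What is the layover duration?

Convert departure to UTC: 11:43 PM − 12:45 = 10:58 AM UTC on Jan 4.
Add 11 hours and 40 minutes flight time → 10:38 PM UTC.
Cordova Station is UTC+5:45, so local arrival = 10:38 PM + 5:45 = 4:23 AM on Jan 5.
Layover = 5:58 AM − 4:23 AM = 1 hour 35 minutes.

1 hour 35 minutes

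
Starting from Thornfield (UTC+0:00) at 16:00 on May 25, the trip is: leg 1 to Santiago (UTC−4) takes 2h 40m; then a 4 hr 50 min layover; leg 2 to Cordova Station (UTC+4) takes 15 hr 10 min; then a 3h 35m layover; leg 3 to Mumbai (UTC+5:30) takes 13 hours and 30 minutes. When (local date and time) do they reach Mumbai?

Thornfield is at UTC+0, so departure is already 16:00 UTC on May 25.
Add 2 hours and 40 minutes leg 1 → 18:40 UTC.
Add 4 hours and 50 minutes layover in Santiago → 23:30 UTC.
Add 15 hours 10 minutes leg 2 → 14:40 UTC (May 26).
Add 3 hours and 35 minutes layover in Cordova Station → 18:15 UTC.
Add 13 hours and 30 minutes leg 3 → 07:45 UTC (May 27).
Mumbai is UTC+5:30, so local arrival = 07:45 + 5:30 = 13:15 on May 27.

13:15 on May 27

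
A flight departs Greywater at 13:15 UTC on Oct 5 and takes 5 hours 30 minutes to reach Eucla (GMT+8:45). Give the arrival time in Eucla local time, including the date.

Departure is given in UTC: 13:15 on Oct 5.
Add 5 hours 30 minutes → 18:45 UTC.
Eucla is UTC+8:45: 18:45 + 8:45 = 03:30 on Oct 6.

03:30 on Oct 6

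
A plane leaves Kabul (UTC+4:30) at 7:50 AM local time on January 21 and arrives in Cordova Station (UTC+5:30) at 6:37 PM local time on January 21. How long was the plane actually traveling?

9 hours 47 minutes

Departure in UTC: 7:50 AM − 4:30 = 3:20 AM on Jan 21.
Arrival in UTC: 6:37 PM − 5:30 = 1:07 PM on Jan 21.
Elapsed = 1:07 PM − 3:20 AM = 9 hours 47 minutes.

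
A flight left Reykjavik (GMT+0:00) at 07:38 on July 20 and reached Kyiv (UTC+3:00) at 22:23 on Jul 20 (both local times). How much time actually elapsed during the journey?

11 hours 45 minutes

Departure is already UTC: 07:38 on Jul 20.
Arrival in UTC: 22:23 − 3:00 = 19:23 on Jul 20.
Elapsed = 19:23 − 07:38 = 11 hours 45 minutes.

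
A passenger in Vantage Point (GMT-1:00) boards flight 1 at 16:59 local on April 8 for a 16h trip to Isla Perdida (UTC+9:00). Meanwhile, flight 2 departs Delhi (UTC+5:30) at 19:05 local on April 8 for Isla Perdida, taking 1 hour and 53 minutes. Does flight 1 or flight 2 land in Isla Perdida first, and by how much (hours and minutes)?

Flight 1 in UTC: 16:59 + 1:00 = 17:59 on Apr 8.
+16 hours → arrive 09:59 UTC on Apr 9.
Flight 2 in UTC: 19:05 − 5:30 = 13:35 on Apr 8.
+1 hour 53 minutes → arrive 15:28 UTC on Apr 8.
Flight 2 lands earlier by 18 hours 31 minutes.

the second, by 18 hours 31 minutes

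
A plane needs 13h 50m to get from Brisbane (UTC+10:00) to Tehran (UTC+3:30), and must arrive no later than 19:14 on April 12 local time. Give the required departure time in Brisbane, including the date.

11:54 on April 12

Target arrival in UTC: 19:14 − 3:30 = 15:44 on Apr 12.
Subtract 13 hours 50 minutes → departure 01:54 UTC on Apr 12.
Brisbane is UTC+10:00: 01:54 + 10:00 = 11:54 on Apr 12.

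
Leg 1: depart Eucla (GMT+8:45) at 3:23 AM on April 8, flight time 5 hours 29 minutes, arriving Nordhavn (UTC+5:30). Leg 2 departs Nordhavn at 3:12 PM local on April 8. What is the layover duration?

9 hours 35 minutes

Convert departure to UTC: 3:23 AM − 8:45 = 6:38 PM UTC on Apr 7.
Add 5 hours and 29 minutes flight time → 12:07 AM UTC (Apr 8).
Nordhavn is UTC+5:30, so local arrival = 12:07 AM + 5:30 = 5:37 AM on Apr 8.
Layover = 3:12 PM − 5:37 AM = 9 hours 35 minutes.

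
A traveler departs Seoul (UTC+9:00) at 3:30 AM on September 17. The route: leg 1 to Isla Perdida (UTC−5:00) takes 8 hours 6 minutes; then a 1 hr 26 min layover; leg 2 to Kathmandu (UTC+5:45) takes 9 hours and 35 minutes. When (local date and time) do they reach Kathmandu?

Convert departure to UTC: 3:30 AM − 9:00 = 6:30 PM UTC on Sep 16.
Add 8 hours and 6 minutes leg 1 → 2:36 AM UTC (Sep 17).
Add 1 hour and 26 minutes layover in Isla Perdida → 4:02 AM UTC.
Add 9 hours 35 minutes leg 2 → 1:37 PM UTC.
Kathmandu is UTC+5:45, so local arrival = 1:37 PM + 5:45 = 7:22 PM on Sep 17.

7:22 PM on September 17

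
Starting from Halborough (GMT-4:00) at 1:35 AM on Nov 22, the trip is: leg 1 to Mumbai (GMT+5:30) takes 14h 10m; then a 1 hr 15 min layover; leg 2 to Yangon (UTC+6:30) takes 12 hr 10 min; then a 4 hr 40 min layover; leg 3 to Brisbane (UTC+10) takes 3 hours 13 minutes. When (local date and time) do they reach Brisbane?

3:03 AM on November 24

Convert departure to UTC: 1:35 AM + 4:00 = 5:35 AM UTC on Nov 22.
Add 14 hours and 10 minutes leg 1 → 7:45 PM UTC.
Add 1 hour and 15 minutes layover in Mumbai → 9:00 PM UTC.
Add 12 hours and 10 minutes leg 2 → 9:10 AM UTC (Nov 23).
Add 4 hours and 40 minutes layover in Yangon → 1:50 PM UTC.
Add 3 hours 13 minutes leg 3 → 5:03 PM UTC.
Brisbane is UTC+10:00, so local arrival = 5:03 PM + 10:00 = 3:03 AM on Nov 24.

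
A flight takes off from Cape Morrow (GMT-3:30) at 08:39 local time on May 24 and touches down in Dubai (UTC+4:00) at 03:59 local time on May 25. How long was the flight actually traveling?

Departure in UTC: 08:39 + 3:30 = 12:09 on May 24.
Arrival in UTC: 03:59 − 4:00 = 23:59 on May 24.
Elapsed = 23:59 − 12:09 = 11 hours 50 minutes.

11 hours 50 minutes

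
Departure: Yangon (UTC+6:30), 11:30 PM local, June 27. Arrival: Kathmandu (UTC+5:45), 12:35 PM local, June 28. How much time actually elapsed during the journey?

Departure in UTC: 11:30 PM − 6:30 = 5:00 PM on Jun 27.
Arrival in UTC: 12:35 PM − 5:45 = 6:50 AM on Jun 28.
Elapsed = 6:50 AM − 5:00 PM (+1 day) = 13 hours 50 minutes.

13 hours 50 minutes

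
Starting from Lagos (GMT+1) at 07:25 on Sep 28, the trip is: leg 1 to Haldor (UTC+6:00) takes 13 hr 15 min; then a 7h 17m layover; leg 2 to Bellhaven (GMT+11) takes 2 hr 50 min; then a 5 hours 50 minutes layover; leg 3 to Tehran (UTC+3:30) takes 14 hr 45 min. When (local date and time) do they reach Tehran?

Convert departure to UTC: 07:25 − 1:00 = 06:25 UTC on Sep 28.
Add 13 hours 15 minutes leg 1 → 19:40 UTC.
Add 7 hours 17 minutes layover in Haldor → 02:57 UTC (Sep 29).
Add 2 hours and 50 minutes leg 2 → 05:47 UTC.
Add 5 hours and 50 minutes layover in Bellhaven → 11:37 UTC.
Add 14 hours and 45 minutes leg 3 → 02:22 UTC (Sep 30).
Tehran is UTC+3:30, so local arrival = 02:22 + 3:30 = 05:52 on Sep 30.

05:52 on September 30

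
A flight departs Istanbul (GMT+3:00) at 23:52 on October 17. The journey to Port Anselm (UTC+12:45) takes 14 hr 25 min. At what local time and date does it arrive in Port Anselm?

Port Anselm is 9:45 ahead of Istanbul.
After 14 hours 25 minutes it is 14:17 (Oct 18) in Istanbul.
Shift by the zone difference: 14:17 + 9:45 = 00:02 on Oct 19 in Port Anselm.

00:02 on Oct 19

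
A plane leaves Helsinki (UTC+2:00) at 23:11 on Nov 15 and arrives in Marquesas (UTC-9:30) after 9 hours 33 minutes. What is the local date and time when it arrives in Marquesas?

Convert departure to UTC: 23:11 − 2:00 = 21:11 UTC on Nov 15.
Add 9 hours 33 minutes travel time → 06:44 UTC (Nov 16).
Marquesas is UTC−9:30, so local arrival = 06:44 − 9:30 = 21:14 on Nov 15.

21:14 on Nov 15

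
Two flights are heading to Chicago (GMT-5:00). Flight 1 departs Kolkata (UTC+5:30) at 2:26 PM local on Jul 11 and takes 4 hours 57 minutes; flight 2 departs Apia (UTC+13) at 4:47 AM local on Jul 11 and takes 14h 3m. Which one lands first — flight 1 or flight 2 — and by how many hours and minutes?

the second, by 8 hours 3 minutes

Flight 1 in UTC: 2:26 PM − 5:30 = 8:56 AM on Jul 11.
+4 hours and 57 minutes → arrive 1:53 PM UTC on Jul 11.
Flight 2 in UTC: 4:47 AM − 13:00 = 3:47 PM on Jul 10.
+14 hours and 3 minutes → arrive 5:50 AM UTC on Jul 11.
Flight 2 lands earlier by 8 hours 3 minutes.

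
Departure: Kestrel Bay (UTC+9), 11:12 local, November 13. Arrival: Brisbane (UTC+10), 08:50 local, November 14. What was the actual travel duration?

Brisbane is 1:00 ahead of Kestrel Bay.
Clock-face elapsed time (ignoring zones) is 21 hours 38 minutes.
Actual elapsed = 21 hours 38 minutes − 1:00 = 20 hours 38 minutes.

20 hours 38 minutes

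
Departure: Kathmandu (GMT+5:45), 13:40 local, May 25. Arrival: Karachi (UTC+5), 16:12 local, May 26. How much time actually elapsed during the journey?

Departure in UTC: 13:40 − 5:45 = 07:55 on May 25.
Arrival in UTC: 16:12 − 5:00 = 11:12 on May 26.
Elapsed = 11:12 − 07:55 (+1 day) = 27 hours 17 minutes.

27 hours 17 minutes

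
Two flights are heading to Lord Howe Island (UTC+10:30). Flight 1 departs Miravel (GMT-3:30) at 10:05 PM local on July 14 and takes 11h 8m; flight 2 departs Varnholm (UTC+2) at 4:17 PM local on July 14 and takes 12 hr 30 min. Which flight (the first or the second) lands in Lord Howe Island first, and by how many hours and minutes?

the second, by 9 hours 56 minutes

Flight 1 in UTC: 10:05 PM + 3:30 = 1:35 AM on Jul 15.
+11 hours and 8 minutes → arrive 12:43 PM UTC on Jul 15.
Flight 2 in UTC: 4:17 PM − 2:00 = 2:17 PM on Jul 14.
+12 hours 30 minutes → arrive 2:47 AM UTC on Jul 15.
Flight 2 lands earlier by 9 hours 56 minutes.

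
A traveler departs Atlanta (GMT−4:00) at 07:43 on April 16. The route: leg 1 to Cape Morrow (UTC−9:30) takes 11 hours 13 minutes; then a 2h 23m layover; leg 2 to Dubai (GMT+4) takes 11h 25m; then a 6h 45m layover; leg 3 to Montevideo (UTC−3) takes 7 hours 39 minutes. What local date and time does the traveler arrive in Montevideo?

Convert departure to UTC: 07:43 + 4:00 = 11:43 UTC on Apr 16.
Add 11 hours 13 minutes leg 1 → 22:56 UTC.
Add 2 hours 23 minutes layover in Cape Morrow → 01:19 UTC (Apr 17).
Add 11 hours 25 minutes leg 2 → 12:44 UTC.
Add 6 hours 45 minutes layover in Dubai → 19:29 UTC.
Add 7 hours 39 minutes leg 3 → 03:08 UTC (Apr 18).
Montevideo is UTC−3:00, so local arrival = 03:08 − 3:00 = 00:08 on Apr 18.

00:08 on Apr 18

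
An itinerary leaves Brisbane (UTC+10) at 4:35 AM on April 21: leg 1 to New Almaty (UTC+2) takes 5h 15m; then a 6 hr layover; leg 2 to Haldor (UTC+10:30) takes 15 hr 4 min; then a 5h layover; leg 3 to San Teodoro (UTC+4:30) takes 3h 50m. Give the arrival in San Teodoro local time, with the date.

Convert departure to UTC: 4:35 AM − 10:00 = 6:35 PM UTC on Apr 20.
Add 5 hours and 15 minutes leg 1 → 11:50 PM UTC.
Add 6 hours layover in New Almaty → 5:50 AM UTC (Apr 21).
Add 15 hours and 4 minutes leg 2 → 8:54 PM UTC.
Add 5 hours layover in Haldor → 1:54 AM UTC (Apr 22).
Add 3 hours and 50 minutes leg 3 → 5:44 AM UTC.
San Teodoro is UTC+4:30, so local arrival = 5:44 AM + 4:30 = 10:14 AM on Apr 22.

10:14 AM on April 22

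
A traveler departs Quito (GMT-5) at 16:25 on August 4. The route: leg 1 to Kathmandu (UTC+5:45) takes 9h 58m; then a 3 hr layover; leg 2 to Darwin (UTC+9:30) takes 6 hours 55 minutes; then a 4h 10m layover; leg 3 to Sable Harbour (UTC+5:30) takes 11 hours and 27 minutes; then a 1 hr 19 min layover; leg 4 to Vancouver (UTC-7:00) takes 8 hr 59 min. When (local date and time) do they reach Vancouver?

Convert departure to UTC: 16:25 + 5:00 = 21:25 UTC on Aug 4.
Add 9 hours and 58 minutes leg 1 → 07:23 UTC (Aug 5).
Add 3 hours layover in Kathmandu → 10:23 UTC.
Add 6 hours 55 minutes leg 2 → 17:18 UTC.
Add 4 hours 10 minutes layover in Darwin → 21:28 UTC.
Add 11 hours 27 minutes leg 3 → 08:55 UTC (Aug 6).
Add 1 hour 19 minutes layover in Sable Harbour → 10:14 UTC.
Add 8 hours and 59 minutes leg 4 → 19:13 UTC.
Vancouver is UTC−7:00, so local arrival = 19:13 − 7:00 = 12:13 on Aug 6.

12:13 on August 6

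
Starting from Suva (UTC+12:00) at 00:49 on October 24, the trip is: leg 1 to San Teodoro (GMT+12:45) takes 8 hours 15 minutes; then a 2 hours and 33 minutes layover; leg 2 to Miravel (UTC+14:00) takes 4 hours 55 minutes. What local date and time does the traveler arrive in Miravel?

Convert departure to UTC: 00:49 − 12:00 = 12:49 UTC on Oct 23.
Add 8 hours 15 minutes leg 1 → 21:04 UTC.
Add 2 hours and 33 minutes layover in San Teodoro → 23:37 UTC.
Add 4 hours 55 minutes leg 2 → 04:32 UTC (Oct 24).
Miravel is UTC+14:00, so local arrival = 04:32 + 14:00 = 18:32 on Oct 24.

18:32 on Oct 24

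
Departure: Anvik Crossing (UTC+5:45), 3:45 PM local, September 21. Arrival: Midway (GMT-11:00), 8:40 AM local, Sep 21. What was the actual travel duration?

9 hours 40 minutes

Midway is 16:45 behind Anvik Crossing.
Clock-face elapsed time (ignoring zones) is −7 hours 5 minutes.
Actual elapsed = −7 hours 5 minutes + 16:45 = 9 hours 40 minutes.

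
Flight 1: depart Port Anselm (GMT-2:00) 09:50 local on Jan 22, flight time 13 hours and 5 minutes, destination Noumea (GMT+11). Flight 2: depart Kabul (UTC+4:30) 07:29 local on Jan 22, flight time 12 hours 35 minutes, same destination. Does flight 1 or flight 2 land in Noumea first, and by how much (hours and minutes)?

the second, by 9 hours 21 minutes

Flight 1 in UTC: 09:50 + 2:00 = 11:50 on Jan 22.
+13 hours and 5 minutes → arrive 00:55 UTC on Jan 23.
Flight 2 in UTC: 07:29 − 4:30 = 02:59 on Jan 22.
+12 hours and 35 minutes → arrive 15:34 UTC on Jan 22.
Flight 2 lands earlier by 9 hours 21 minutes.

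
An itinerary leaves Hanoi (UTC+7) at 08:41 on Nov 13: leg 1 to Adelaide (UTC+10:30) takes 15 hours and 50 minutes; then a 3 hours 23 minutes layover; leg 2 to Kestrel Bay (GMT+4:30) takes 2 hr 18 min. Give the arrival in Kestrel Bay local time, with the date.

Convert departure to UTC: 08:41 − 7:00 = 01:41 UTC on Nov 13.
Add 15 hours and 50 minutes leg 1 → 17:31 UTC.
Add 3 hours 23 minutes layover in Adelaide → 20:54 UTC.
Add 2 hours 18 minutes leg 2 → 23:12 UTC.
Kestrel Bay is UTC+4:30, so local arrival = 23:12 + 4:30 = 03:42 on Nov 14.

03:42 on Nov 14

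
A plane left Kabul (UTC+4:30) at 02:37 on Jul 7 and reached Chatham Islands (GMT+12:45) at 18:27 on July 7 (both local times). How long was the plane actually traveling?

Departure in UTC: 02:37 − 4:30 = 22:07 on Jul 6.
Arrival in UTC: 18:27 − 12:45 = 05:42 on Jul 7.
Elapsed = 05:42 − 22:07 (+1 day) = 7 hours 35 minutes.

7 hours 35 minutes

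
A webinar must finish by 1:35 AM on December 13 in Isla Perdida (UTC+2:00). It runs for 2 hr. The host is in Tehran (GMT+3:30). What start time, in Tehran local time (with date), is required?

1:05 AM on December 13

Target end time in UTC: 1:35 AM − 2:00 = 11:35 PM on Dec 12.
Subtract 2 hours → start 9:35 PM UTC on Dec 12.
Tehran is UTC+3:30: 9:35 PM + 3:30 = 1:05 AM on Dec 13.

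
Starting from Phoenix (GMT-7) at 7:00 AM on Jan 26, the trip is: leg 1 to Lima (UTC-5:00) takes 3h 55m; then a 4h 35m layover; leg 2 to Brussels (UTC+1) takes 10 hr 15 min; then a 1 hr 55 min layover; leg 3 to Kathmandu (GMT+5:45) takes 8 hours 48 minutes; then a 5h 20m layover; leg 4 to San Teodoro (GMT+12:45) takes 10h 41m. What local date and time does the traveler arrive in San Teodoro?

Convert departure to UTC: 7:00 AM + 7:00 = 2:00 PM UTC on Jan 26.
Add 3 hours and 55 minutes leg 1 → 5:55 PM UTC.
Add 4 hours 35 minutes layover in Lima → 10:30 PM UTC.
Add 10 hours 15 minutes leg 2 → 8:45 AM UTC (Jan 27).
Add 1 hour and 55 minutes layover in Brussels → 10:40 AM UTC.
Add 8 hours and 48 minutes leg 3 → 7:28 PM UTC.
Add 5 hours 20 minutes layover in Kathmandu → 12:48 AM UTC (Jan 28).
Add 10 hours and 41 minutes leg 4 → 11:29 AM UTC.
San Teodoro is UTC+12:45, so local arrival = 11:29 AM + 12:45 = 12:14 AM on Jan 29.

12:14 AM on January 29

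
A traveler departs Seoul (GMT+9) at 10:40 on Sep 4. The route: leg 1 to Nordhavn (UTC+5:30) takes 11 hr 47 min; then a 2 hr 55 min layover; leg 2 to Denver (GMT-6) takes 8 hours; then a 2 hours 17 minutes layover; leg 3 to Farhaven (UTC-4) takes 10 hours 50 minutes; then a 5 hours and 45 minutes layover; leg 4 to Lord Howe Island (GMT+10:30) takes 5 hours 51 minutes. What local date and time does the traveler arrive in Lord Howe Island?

11:35 on Sep 6

Convert departure to UTC: 10:40 − 9:00 = 01:40 UTC on Sep 4.
Add 11 hours and 47 minutes leg 1 → 13:27 UTC.
Add 2 hours and 55 minutes layover in Nordhavn → 16:22 UTC.
Add 8 hours leg 2 → 00:22 UTC (Sep 5).
Add 2 hours and 17 minutes layover in Denver → 02:39 UTC.
Add 10 hours 50 minutes leg 3 → 13:29 UTC.
Add 5 hours and 45 minutes layover in Farhaven → 19:14 UTC.
Add 5 hours and 51 minutes leg 4 → 01:05 UTC (Sep 6).
Lord Howe Island is UTC+10:30, so local arrival = 01:05 + 10:30 = 11:35 on Sep 6.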